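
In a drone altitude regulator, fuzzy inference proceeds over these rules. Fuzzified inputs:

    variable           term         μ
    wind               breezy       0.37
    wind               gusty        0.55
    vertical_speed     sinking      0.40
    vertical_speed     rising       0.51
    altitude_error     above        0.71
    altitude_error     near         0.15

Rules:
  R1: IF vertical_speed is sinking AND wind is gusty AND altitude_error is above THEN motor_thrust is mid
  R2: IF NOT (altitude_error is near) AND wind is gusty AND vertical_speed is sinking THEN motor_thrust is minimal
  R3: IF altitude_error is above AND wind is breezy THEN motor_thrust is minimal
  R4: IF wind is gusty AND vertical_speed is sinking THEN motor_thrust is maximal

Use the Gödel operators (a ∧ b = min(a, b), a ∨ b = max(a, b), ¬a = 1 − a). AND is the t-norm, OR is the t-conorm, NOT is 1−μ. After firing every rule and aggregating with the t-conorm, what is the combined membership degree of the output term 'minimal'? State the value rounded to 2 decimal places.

0.40

R1: sinking=0.40, gusty=0.55, above=0.71; AND[min(a, b)] → w = 0.40
R2: ¬near=1−0.15=0.85, gusty=0.55, sinking=0.40; AND[min(a, b)] → w = 0.40
R3: above=0.71, breezy=0.37; AND[min(a, b)] → w = 0.37
R4: gusty=0.55, sinking=0.40; AND[min(a, b)] → w = 0.40
Rules with consequent 'minimal': {R2, R3} → strengths 0.40, 0.37
Aggregate via t-conorm [max(a, b)]: 0.40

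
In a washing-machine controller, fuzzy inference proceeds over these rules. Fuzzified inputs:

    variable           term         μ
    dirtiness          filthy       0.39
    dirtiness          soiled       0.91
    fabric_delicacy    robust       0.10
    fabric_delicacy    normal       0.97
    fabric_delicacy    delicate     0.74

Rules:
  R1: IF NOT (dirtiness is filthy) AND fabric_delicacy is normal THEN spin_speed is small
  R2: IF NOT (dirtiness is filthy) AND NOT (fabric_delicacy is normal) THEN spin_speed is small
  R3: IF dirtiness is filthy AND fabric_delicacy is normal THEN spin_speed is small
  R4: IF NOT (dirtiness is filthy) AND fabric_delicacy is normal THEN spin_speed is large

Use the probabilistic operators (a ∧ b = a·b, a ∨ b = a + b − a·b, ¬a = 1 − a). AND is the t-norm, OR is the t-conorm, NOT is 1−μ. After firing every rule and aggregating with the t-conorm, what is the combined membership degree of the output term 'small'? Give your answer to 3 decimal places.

R1: ¬filthy=1−0.39=0.61, normal=0.97; AND[a·b] → w = 0.5917
R2: ¬filthy=1−0.39=0.61, ¬normal=1−0.97=0.03; AND[a·b] → w = 0.0183
R3: filthy=0.39, normal=0.97; AND[a·b] → w = 0.3783
R4: ¬filthy=1−0.39=0.61, normal=0.97; AND[a·b] → w = 0.5917
Rules with consequent 'small': {R1, R2, R3} → strengths 0.5917, 0.0183, 0.3783
Aggregate via t-conorm [a + b − a·b]: 0.7508

0.751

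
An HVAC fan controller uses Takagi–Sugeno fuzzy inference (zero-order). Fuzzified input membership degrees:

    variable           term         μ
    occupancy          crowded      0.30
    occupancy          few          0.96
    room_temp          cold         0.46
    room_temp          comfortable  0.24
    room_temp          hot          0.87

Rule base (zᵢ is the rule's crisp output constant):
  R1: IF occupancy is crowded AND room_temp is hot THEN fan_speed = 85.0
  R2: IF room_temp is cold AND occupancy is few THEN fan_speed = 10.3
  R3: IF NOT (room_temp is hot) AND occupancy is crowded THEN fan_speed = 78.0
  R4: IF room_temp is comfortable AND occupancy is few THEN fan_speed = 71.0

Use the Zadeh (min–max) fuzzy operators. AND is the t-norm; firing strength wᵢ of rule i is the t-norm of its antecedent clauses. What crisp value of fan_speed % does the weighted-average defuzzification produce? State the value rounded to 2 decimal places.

R1 (z=85.0): crowded=0.30, hot=0.87; AND[min(a, b)] → w = 0.30
R2 (z=10.3): cold=0.46, few=0.96; AND[min(a, b)] → w = 0.46
R3 (z=78.0): ¬hot=1−0.87=0.13, crowded=0.30; AND[min(a, b)] → w = 0.13
R4 (z=71.0): comfortable=0.24, few=0.96; AND[min(a, b)] → w = 0.24
Weighted average = (0.30·85.0 + 0.46·10.3 + 0.13·78.0 + 0.24·71.0) / (0.30 + 0.46 + 0.13 + 0.24)
  = 57.4180 / 1.1300 = 50.81

50.81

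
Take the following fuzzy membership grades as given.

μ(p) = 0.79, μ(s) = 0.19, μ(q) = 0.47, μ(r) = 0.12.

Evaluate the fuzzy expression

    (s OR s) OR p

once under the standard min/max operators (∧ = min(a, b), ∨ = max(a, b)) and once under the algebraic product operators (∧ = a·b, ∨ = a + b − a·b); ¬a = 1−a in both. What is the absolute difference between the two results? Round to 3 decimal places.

0.072

Under standard min/max:
  s OR s = max(a, b) on (0.19, 0.19) = 0.19
  (s OR s) OR p = max(a, b) on (0.19, 0.79) = 0.79
  → value = 0.7900
Under algebraic product:
  s OR s = a + b − a·b on (0.1900, 0.1900) = 0.3439
  (s OR s) OR p = a + b − a·b on (0.3439, 0.7900) = 0.8622
  → value = 0.8622
|0.7900 − 0.8622| = 0.072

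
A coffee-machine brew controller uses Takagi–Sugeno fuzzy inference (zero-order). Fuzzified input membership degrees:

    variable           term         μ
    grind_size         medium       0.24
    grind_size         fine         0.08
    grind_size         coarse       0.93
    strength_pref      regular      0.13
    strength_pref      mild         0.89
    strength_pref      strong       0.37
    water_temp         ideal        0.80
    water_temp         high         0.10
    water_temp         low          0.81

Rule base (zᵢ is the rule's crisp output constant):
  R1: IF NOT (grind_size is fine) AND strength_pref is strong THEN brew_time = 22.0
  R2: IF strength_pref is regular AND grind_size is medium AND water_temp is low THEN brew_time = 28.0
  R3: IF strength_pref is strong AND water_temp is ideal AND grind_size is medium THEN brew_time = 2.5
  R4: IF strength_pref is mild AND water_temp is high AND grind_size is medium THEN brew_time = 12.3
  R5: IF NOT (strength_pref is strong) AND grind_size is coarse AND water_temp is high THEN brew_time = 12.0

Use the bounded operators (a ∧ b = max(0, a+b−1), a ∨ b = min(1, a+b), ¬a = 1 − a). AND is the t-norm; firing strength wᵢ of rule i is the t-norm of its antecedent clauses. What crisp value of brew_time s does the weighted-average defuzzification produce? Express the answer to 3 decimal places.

R1 (z=22.0): ¬fine=1−0.08=0.92, strong=0.37; AND[max(0, a+b−1)] → w = 0.29
R2 (z=28.0): regular=0.13, medium=0.24, low=0.81; AND[max(0, a+b−1)] → w = 0.00
R3 (z=2.5): strong=0.37, ideal=0.80, medium=0.24; AND[max(0, a+b−1)] → w = 0.00
R4 (z=12.3): mild=0.89, high=0.10, medium=0.24; AND[max(0, a+b−1)] → w = 0.00
R5 (z=12.0): ¬strong=1−0.37=0.63, coarse=0.93, high=0.10; AND[max(0, a+b−1)] → w = 0.00
Weighted average = (0.29·22.0 + 0.00·28.0 + 0.00·2.5 + 0.00·12.3 + 0.00·12.0) / (0.29 + 0.00 + 0.00 + 0.00 + 0.00)
  = 6.3800 / 0.2900 = 22.000

22.000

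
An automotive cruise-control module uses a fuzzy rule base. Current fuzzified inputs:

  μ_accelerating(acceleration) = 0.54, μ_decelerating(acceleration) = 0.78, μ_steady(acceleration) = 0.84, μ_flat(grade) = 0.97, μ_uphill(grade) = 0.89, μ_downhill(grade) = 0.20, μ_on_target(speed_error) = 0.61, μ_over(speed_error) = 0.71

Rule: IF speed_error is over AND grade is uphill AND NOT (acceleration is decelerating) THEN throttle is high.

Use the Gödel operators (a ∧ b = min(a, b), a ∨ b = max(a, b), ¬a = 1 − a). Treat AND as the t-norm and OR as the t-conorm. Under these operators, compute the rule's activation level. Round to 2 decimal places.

firing strength: over=0.71, uphill=0.89, ¬decelerating=1−0.78=0.22; AND[min(a, b)] → w = 0.22

0.22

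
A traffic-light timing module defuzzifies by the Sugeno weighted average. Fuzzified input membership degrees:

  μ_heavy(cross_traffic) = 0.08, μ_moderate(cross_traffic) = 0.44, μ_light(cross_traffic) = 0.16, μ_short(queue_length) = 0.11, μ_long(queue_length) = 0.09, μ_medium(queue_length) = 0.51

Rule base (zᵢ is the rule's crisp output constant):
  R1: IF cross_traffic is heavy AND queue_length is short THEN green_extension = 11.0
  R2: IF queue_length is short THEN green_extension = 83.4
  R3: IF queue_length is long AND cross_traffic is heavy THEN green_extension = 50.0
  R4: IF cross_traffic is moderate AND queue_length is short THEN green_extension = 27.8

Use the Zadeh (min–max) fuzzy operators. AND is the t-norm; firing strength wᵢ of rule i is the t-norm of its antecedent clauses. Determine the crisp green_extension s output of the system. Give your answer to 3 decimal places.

R1 (z=11.0): heavy=0.08, short=0.11; AND[min(a, b)] → w = 0.08
R2 (z=83.4): short=0.11 → w = 0.11
R3 (z=50.0): long=0.09, heavy=0.08; AND[min(a, b)] → w = 0.08
R4 (z=27.8): moderate=0.44, short=0.11; AND[min(a, b)] → w = 0.11
Weighted average = (0.08·11.0 + 0.11·83.4 + 0.08·50.0 + 0.11·27.8) / (0.08 + 0.11 + 0.08 + 0.11)
  = 17.1120 / 0.3800 = 45.032

45.032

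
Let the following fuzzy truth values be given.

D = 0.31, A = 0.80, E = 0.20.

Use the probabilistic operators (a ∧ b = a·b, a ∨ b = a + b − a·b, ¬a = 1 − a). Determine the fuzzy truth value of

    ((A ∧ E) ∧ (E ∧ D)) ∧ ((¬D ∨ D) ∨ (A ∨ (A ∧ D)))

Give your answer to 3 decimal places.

A ∧ E = a·b on (0.8000, 0.2000) = 0.1600
E ∧ D = a·b on (0.2000, 0.3100) = 0.0620
(A ∧ E) ∧ (E ∧ D) = a·b on (0.1600, 0.0620) = 0.0099
¬D = 1 − 0.3100 = 0.6900
¬D ∨ D = a + b − a·b on (0.6900, 0.3100) = 0.7861
A ∧ D = a·b on (0.8000, 0.3100) = 0.2480
A ∨ (A ∧ D) = a + b − a·b on (0.8000, 0.2480) = 0.8496
(¬D ∨ D) ∨ (A ∨ (A ∧ D)) = a + b − a·b on (0.7861, 0.8496) = 0.9678
((A ∧ E) ∧ (E ∧ D)) ∧ ((¬D ∨ D) ∨ (A ∨ (A ∧ D))) = a·b on (0.0099, 0.9678) = 0.0096

0.010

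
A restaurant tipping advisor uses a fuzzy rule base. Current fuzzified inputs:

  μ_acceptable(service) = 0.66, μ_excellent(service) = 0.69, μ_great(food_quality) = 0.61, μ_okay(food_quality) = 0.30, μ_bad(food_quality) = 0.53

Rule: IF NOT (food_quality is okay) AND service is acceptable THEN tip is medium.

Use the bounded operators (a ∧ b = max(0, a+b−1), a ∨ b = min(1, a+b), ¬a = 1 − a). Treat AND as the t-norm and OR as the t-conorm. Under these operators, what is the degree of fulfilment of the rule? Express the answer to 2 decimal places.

0.36

firing strength: ¬okay=1−0.30=0.70, acceptable=0.66; AND[max(0, a+b−1)] → w = 0.36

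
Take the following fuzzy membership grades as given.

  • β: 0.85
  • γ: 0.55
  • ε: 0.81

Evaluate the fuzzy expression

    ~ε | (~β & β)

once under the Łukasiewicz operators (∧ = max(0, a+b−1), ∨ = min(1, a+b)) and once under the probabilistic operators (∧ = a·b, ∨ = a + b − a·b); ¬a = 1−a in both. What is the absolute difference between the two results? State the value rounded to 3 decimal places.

Under Łukasiewicz:
  ~ε = 1 − 0.81 = 0.19
  ~β = 1 − 0.85 = 0.15
  ~β & β = max(0, a+b−1) on (0.15, 0.85) = 0.00
  ~ε | (~β & β) = min(1, a+b) on (0.19, 0.00) = 0.19
  → value = 0.1900
Under probabilistic:
  ~ε = 1 − 0.8100 = 0.1900
  ~β = 1 − 0.8500 = 0.1500
  ~β & β = a·b on (0.1500, 0.8500) = 0.1275
  ~ε | (~β & β) = a + b − a·b on (0.1900, 0.1275) = 0.2933
  → value = 0.2933
|0.1900 − 0.2933| = 0.103

0.103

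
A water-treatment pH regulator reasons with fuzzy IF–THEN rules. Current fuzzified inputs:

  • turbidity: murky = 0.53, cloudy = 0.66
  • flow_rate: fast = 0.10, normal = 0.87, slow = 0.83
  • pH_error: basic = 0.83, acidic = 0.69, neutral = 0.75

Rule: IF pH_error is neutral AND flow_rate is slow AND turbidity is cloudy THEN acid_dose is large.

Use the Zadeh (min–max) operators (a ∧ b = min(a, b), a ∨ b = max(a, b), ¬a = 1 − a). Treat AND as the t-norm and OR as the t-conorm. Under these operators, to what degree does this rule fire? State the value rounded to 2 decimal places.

firing strength: neutral=0.75, slow=0.83, cloudy=0.66; AND[min(a, b)] → w = 0.66

0.66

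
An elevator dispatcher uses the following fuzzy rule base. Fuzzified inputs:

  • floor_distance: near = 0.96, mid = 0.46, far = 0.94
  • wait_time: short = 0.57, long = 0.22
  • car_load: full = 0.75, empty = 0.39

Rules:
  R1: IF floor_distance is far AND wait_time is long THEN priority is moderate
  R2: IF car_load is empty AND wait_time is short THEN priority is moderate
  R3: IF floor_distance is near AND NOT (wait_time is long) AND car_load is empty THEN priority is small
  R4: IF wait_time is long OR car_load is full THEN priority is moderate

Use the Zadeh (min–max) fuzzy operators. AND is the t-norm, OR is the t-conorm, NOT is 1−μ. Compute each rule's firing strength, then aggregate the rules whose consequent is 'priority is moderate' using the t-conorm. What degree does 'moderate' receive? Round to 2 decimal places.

0.75

R1: far=0.94, long=0.22; AND[min(a, b)] → w = 0.22
R2: empty=0.39, short=0.57; AND[min(a, b)] → w = 0.39
R3: near=0.96, ¬long=1−0.22=0.78, empty=0.39; AND[min(a, b)] → w = 0.39
R4: long=0.22, full=0.75; OR[max(a, b)] → w = 0.75
Rules with consequent 'moderate': {R1, R2, R4} → strengths 0.22, 0.39, 0.75
Aggregate via t-conorm [max(a, b)]: 0.75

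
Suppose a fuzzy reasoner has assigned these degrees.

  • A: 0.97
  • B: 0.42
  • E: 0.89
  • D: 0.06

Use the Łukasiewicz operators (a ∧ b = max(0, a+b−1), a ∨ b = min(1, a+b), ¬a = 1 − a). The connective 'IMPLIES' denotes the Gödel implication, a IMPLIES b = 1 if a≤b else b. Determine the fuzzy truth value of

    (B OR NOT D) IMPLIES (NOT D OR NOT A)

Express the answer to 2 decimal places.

NOT D = 1 − 0.06 = 0.94
B OR NOT D = min(1, a+b) on (0.42, 0.94) = 1.00
NOT D = 1 − 0.06 = 0.94
NOT A = 1 − 0.97 = 0.03
NOT D OR NOT A = min(1, a+b) on (0.94, 0.03) = 0.97
(B OR NOT D) IMPLIES (NOT D OR NOT A)  [Gödel: 1 if a≤b else b] with a=1.00, b=0.97 → 0.97

0.97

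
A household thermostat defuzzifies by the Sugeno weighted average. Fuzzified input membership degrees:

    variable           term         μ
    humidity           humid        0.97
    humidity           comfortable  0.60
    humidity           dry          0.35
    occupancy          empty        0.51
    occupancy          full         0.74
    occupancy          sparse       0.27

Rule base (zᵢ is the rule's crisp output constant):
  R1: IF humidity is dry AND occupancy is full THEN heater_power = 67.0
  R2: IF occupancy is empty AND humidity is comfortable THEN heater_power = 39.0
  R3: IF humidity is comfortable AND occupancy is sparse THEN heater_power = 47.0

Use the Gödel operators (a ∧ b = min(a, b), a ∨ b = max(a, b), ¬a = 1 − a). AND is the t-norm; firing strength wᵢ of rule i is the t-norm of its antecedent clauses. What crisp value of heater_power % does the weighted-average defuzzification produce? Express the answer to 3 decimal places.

49.584

R1 (z=67.0): dry=0.35, full=0.74; AND[min(a, b)] → w = 0.35
R2 (z=39.0): empty=0.51, comfortable=0.60; AND[min(a, b)] → w = 0.51
R3 (z=47.0): comfortable=0.60, sparse=0.27; AND[min(a, b)] → w = 0.27
Weighted average = (0.35·67.0 + 0.51·39.0 + 0.27·47.0) / (0.35 + 0.51 + 0.27)
  = 56.0300 / 1.1300 = 49.584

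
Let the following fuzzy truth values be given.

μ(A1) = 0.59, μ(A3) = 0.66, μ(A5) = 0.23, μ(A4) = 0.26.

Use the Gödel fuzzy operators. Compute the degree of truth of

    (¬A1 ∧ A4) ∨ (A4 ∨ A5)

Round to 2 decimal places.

¬A1 = 1 − 0.59 = 0.41
¬A1 ∧ A4 = min(a, b) on (0.41, 0.26) = 0.26
A4 ∨ A5 = max(a, b) on (0.26, 0.23) = 0.26
(¬A1 ∧ A4) ∨ (A4 ∨ A5) = max(a, b) on (0.26, 0.26) = 0.26

0.26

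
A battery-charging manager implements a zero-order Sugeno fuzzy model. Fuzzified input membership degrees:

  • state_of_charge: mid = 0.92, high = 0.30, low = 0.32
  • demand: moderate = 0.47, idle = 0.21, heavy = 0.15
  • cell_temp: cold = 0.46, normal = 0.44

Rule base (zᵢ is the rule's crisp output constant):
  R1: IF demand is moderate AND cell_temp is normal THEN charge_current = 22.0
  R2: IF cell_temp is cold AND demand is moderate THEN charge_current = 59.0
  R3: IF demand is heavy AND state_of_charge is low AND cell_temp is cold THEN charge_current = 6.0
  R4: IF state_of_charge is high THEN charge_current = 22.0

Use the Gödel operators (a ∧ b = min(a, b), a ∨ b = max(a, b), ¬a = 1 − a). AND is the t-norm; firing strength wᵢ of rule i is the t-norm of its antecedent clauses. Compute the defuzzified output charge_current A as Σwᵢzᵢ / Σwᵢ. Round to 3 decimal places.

R1 (z=22.0): moderate=0.47, normal=0.44; AND[min(a, b)] → w = 0.44
R2 (z=59.0): cold=0.46, moderate=0.47; AND[min(a, b)] → w = 0.46
R3 (z=6.0): heavy=0.15, low=0.32, cold=0.46; AND[min(a, b)] → w = 0.15
R4 (z=22.0): high=0.30 → w = 0.30
Weighted average = (0.44·22.0 + 0.46·59.0 + 0.15·6.0 + 0.30·22.0) / (0.44 + 0.46 + 0.15 + 0.30)
  = 44.3200 / 1.3500 = 32.830

32.830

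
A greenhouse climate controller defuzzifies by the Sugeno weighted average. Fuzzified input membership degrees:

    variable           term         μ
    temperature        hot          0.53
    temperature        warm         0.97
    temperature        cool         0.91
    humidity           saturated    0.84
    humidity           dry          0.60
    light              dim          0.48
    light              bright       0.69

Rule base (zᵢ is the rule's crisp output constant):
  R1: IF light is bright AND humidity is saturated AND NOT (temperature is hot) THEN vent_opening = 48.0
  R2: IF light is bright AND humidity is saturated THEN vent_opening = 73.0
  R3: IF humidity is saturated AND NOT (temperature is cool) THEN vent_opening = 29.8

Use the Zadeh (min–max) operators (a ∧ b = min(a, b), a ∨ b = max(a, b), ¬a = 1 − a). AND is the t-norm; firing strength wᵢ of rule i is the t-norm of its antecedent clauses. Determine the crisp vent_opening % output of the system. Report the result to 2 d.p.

R1 (z=48.0): bright=0.69, saturated=0.84, ¬hot=1−0.53=0.47; AND[min(a, b)] → w = 0.47
R2 (z=73.0): bright=0.69, saturated=0.84; AND[min(a, b)] → w = 0.69
R3 (z=29.8): saturated=0.84, ¬cool=1−0.91=0.09; AND[min(a, b)] → w = 0.09
Weighted average = (0.47·48.0 + 0.69·73.0 + 0.09·29.8) / (0.47 + 0.69 + 0.09)
  = 75.6120 / 1.2500 = 60.49

60.49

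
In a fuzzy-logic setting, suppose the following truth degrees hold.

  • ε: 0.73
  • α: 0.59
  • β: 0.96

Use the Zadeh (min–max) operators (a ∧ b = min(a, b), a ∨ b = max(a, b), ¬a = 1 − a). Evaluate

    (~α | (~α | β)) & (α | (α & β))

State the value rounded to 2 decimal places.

~α = 1 − 0.59 = 0.41
~α = 1 − 0.59 = 0.41
~α | β = max(a, b) on (0.41, 0.96) = 0.96
~α | (~α | β) = max(a, b) on (0.41, 0.96) = 0.96
α & β = min(a, b) on (0.59, 0.96) = 0.59
α | (α & β) = max(a, b) on (0.59, 0.59) = 0.59
(~α | (~α | β)) & (α | (α & β)) = min(a, b) on (0.96, 0.59) = 0.59

0.59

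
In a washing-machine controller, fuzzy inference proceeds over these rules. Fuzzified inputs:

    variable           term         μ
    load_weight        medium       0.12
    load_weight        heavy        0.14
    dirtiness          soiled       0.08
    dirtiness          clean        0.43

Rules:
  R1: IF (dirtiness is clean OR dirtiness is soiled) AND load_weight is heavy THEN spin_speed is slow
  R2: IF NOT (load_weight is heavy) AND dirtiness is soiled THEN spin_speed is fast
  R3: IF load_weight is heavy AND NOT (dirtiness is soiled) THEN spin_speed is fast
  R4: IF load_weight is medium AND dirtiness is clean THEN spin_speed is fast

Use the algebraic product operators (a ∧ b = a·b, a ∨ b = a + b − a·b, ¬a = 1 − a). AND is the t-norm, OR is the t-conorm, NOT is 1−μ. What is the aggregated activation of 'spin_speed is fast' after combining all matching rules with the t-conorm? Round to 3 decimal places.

R1: (clean=0.43 OR soiled=0.08) = 0.4756; AND[a·b] with heavy=0.14 → w = 0.0666
R2: ¬heavy=1−0.14=0.86, soiled=0.08; AND[a·b] → w = 0.0688
R3: heavy=0.14, ¬soiled=1−0.08=0.92; AND[a·b] → w = 0.1288
R4: medium=0.12, clean=0.43; AND[a·b] → w = 0.0516
Rules with consequent 'fast': {R2, R3, R4} → strengths 0.0688, 0.1288, 0.0516
Aggregate via t-conorm [a + b − a·b]: 0.2306

0.231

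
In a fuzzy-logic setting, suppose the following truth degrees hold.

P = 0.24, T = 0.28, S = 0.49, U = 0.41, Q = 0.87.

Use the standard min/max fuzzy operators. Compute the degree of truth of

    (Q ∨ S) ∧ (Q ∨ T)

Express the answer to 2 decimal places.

Q ∨ S = max(a, b) on (0.87, 0.49) = 0.87
Q ∨ T = max(a, b) on (0.87, 0.28) = 0.87
(Q ∨ S) ∧ (Q ∨ T) = min(a, b) on (0.87, 0.87) = 0.87

0.87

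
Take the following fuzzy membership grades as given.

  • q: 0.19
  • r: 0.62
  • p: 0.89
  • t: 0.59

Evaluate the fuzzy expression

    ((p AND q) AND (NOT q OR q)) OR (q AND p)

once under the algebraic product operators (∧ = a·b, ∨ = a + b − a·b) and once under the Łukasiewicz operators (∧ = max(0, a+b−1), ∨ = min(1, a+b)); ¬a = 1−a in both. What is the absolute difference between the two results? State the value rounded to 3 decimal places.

Under algebraic product:
  p AND q = a·b on (0.8900, 0.1900) = 0.1691
  NOT q = 1 − 0.1900 = 0.8100
  NOT q OR q = a + b − a·b on (0.8100, 0.1900) = 0.8461
  (p AND q) AND (NOT q OR q) = a·b on (0.1691, 0.8461) = 0.1431
  q AND p = a·b on (0.1900, 0.8900) = 0.1691
  ((p AND q) AND (NOT q OR q)) OR (q AND p) = a + b − a·b on (0.1431, 0.1691) = 0.2880
  → value = 0.2880
Under Łukasiewicz:
  p AND q = max(0, a+b−1) on (0.89, 0.19) = 0.08
  NOT q = 1 − 0.19 = 0.81
  NOT q OR q = min(1, a+b) on (0.81, 0.19) = 1.00
  (p AND q) AND (NOT q OR q) = max(0, a+b−1) on (0.08, 1.00) = 0.08
  q AND p = max(0, a+b−1) on (0.19, 0.89) = 0.08
  ((p AND q) AND (NOT q OR q)) OR (q AND p) = min(1, a+b) on (0.08, 0.08) = 0.16
  → value = 0.1600
|0.2880 − 0.1600| = 0.128

0.128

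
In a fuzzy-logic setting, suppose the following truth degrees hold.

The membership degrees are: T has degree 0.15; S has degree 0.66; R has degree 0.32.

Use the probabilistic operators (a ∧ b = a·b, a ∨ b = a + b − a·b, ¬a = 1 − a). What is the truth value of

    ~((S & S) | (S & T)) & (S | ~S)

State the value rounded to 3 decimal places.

0.394

S & S = a·b on (0.6600, 0.6600) = 0.4356
S & T = a·b on (0.6600, 0.1500) = 0.0990
(S & S) | (S & T) = a + b − a·b on (0.4356, 0.0990) = 0.4915
~((S & S) | (S & T)) = 1 − 0.4915 = 0.5085
~S = 1 − 0.6600 = 0.3400
S | ~S = a + b − a·b on (0.6600, 0.3400) = 0.7756
~((S & S) | (S & T)) & (S | ~S) = a·b on (0.5085, 0.7756) = 0.3944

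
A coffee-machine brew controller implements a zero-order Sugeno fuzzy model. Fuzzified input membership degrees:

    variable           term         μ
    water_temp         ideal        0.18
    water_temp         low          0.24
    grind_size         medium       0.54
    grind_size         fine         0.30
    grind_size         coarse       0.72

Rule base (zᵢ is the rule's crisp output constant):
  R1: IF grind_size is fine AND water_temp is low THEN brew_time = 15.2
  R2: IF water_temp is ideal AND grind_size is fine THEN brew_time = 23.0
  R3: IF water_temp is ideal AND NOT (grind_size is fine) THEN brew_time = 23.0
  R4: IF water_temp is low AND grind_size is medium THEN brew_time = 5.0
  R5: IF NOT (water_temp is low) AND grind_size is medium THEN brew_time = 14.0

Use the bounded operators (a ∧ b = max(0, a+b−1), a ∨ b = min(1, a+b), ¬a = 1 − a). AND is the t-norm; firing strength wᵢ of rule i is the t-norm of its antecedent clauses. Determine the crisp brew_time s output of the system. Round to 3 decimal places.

14.000

R1 (z=15.2): fine=0.30, low=0.24; AND[max(0, a+b−1)] → w = 0.00
R2 (z=23.0): ideal=0.18, fine=0.30; AND[max(0, a+b−1)] → w = 0.00
R3 (z=23.0): ideal=0.18, ¬fine=1−0.30=0.70; AND[max(0, a+b−1)] → w = 0.00
R4 (z=5.0): low=0.24, medium=0.54; AND[max(0, a+b−1)] → w = 0.00
R5 (z=14.0): ¬low=1−0.24=0.76, medium=0.54; AND[max(0, a+b−1)] → w = 0.30
Weighted average = (0.00·15.2 + 0.00·23.0 + 0.00·23.0 + 0.00·5.0 + 0.30·14.0) / (0.00 + 0.00 + 0.00 + 0.00 + 0.30)
  = 4.2000 / 0.3000 = 14.000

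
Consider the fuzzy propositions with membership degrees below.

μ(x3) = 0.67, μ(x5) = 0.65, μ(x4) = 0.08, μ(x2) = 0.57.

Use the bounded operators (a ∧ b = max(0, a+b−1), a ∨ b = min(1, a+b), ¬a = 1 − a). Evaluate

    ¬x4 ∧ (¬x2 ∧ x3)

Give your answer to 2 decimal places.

0.02

¬x4 = 1 − 0.08 = 0.92
¬x2 = 1 − 0.57 = 0.43
¬x2 ∧ x3 = max(0, a+b−1) on (0.43, 0.67) = 0.10
¬x4 ∧ (¬x2 ∧ x3) = max(0, a+b−1) on (0.92, 0.10) = 0.02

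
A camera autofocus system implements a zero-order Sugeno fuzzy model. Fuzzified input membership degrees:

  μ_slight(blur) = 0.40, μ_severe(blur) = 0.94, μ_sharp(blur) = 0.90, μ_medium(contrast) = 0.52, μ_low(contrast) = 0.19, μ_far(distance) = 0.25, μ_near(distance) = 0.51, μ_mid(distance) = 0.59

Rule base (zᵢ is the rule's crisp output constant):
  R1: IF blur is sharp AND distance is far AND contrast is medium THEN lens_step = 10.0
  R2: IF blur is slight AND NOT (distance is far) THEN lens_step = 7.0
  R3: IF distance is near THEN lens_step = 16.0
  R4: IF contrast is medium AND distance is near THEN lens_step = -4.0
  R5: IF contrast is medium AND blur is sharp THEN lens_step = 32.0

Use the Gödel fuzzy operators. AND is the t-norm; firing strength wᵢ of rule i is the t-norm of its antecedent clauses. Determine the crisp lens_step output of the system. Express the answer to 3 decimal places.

R1 (z=10.0): sharp=0.90, far=0.25, medium=0.52; AND[min(a, b)] → w = 0.25
R2 (z=7.0): slight=0.40, ¬far=1−0.25=0.75; AND[min(a, b)] → w = 0.40
R3 (z=16.0): near=0.51 → w = 0.51
R4 (z=-4.0): medium=0.52, near=0.51; AND[min(a, b)] → w = 0.51
R5 (z=32.0): medium=0.52, sharp=0.90; AND[min(a, b)] → w = 0.52
Weighted average = (0.25·10.0 + 0.40·7.0 + 0.51·16.0 + 0.51·-4.0 + 0.52·32.0) / (0.25 + 0.40 + 0.51 + 0.51 + 0.52)
  = 28.0600 / 2.1900 = 12.813

12.813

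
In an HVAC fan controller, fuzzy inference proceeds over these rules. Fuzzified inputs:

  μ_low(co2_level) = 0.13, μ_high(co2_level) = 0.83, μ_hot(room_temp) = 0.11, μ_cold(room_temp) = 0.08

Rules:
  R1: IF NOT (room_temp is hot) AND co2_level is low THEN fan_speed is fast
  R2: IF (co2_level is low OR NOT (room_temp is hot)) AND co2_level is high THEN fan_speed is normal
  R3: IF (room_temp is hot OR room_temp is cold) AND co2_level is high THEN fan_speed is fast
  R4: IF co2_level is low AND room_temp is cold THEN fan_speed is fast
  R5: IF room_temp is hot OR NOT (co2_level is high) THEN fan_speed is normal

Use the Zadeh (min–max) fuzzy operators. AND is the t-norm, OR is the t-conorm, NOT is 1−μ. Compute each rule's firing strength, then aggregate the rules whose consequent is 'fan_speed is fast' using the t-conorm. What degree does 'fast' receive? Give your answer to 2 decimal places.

R1: ¬hot=1−0.11=0.89, low=0.13; AND[min(a, b)] → w = 0.13
R2: (low=0.13 OR ¬hot=1−0.11=0.89) = 0.89; AND[min(a, b)] with high=0.83 → w = 0.83
R3: (hot=0.11 OR cold=0.08) = 0.11; AND[min(a, b)] with high=0.83 → w = 0.11
R4: low=0.13, cold=0.08; AND[min(a, b)] → w = 0.08
R5: hot=0.11, ¬high=1−0.83=0.17; OR[max(a, b)] → w = 0.17
Rules with consequent 'fast': {R1, R3, R4} → strengths 0.13, 0.11, 0.08
Aggregate via t-conorm [max(a, b)]: 0.13

0.13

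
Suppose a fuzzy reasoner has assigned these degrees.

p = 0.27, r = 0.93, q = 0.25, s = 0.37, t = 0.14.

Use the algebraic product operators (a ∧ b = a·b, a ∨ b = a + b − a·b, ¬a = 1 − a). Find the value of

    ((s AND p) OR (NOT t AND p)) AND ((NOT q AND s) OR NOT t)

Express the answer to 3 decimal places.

0.278

s AND p = a·b on (0.3700, 0.2700) = 0.0999
NOT t = 1 − 0.1400 = 0.8600
NOT t AND p = a·b on (0.8600, 0.2700) = 0.2322
(s AND p) OR (NOT t AND p) = a + b − a·b on (0.0999, 0.2322) = 0.3089
NOT q = 1 − 0.2500 = 0.7500
NOT q AND s = a·b on (0.7500, 0.3700) = 0.2775
NOT t = 1 − 0.1400 = 0.8600
(NOT q AND s) OR NOT t = a + b − a·b on (0.2775, 0.8600) = 0.8988
((s AND p) OR (NOT t AND p)) AND ((NOT q AND s) OR NOT t) = a·b on (0.3089, 0.8988) = 0.2777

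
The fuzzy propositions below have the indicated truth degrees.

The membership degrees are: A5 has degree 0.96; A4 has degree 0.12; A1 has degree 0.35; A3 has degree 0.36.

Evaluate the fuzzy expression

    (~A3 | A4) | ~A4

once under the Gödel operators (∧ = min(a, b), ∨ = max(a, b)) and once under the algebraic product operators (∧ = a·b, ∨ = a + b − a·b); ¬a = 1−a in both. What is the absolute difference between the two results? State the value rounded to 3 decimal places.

Under Gödel:
  ~A3 = 1 − 0.36 = 0.64
  ~A3 | A4 = max(a, b) on (0.64, 0.12) = 0.64
  ~A4 = 1 − 0.12 = 0.88
  (~A3 | A4) | ~A4 = max(a, b) on (0.64, 0.88) = 0.88
  → value = 0.8800
Under algebraic product:
  ~A3 = 1 − 0.3600 = 0.6400
  ~A3 | A4 = a + b − a·b on (0.6400, 0.1200) = 0.6832
  ~A4 = 1 − 0.1200 = 0.8800
  (~A3 | A4) | ~A4 = a + b − a·b on (0.6832, 0.8800) = 0.9620
  → value = 0.9620
|0.8800 − 0.9620| = 0.082

0.082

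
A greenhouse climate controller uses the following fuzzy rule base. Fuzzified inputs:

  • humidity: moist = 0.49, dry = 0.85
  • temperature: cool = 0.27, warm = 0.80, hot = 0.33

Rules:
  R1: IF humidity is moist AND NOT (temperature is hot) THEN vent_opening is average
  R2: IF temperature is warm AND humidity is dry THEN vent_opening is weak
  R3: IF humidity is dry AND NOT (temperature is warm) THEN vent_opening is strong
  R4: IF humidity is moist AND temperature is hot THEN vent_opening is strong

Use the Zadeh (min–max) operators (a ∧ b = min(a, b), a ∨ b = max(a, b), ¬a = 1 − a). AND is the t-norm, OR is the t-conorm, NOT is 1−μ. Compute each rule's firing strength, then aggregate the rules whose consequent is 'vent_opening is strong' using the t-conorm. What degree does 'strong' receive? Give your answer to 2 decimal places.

0.33

R1: moist=0.49, ¬hot=1−0.33=0.67; AND[min(a, b)] → w = 0.49
R2: warm=0.80, dry=0.85; AND[min(a, b)] → w = 0.80
R3: dry=0.85, ¬warm=1−0.80=0.20; AND[min(a, b)] → w = 0.20
R4: moist=0.49, hot=0.33; AND[min(a, b)] → w = 0.33
Rules with consequent 'strong': {R3, R4} → strengths 0.20, 0.33
Aggregate via t-conorm [max(a, b)]: 0.33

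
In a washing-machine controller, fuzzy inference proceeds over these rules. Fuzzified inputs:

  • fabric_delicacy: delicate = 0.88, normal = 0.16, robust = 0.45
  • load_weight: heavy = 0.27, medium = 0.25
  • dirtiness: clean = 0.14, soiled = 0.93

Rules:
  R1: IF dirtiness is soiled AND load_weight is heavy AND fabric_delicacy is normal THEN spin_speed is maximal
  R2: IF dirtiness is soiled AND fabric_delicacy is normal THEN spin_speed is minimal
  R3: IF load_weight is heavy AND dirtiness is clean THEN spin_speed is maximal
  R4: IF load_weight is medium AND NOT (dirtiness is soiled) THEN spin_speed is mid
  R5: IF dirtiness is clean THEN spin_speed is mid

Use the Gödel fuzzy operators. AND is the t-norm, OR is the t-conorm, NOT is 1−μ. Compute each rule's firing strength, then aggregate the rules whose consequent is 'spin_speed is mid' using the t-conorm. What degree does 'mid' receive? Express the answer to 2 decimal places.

R1: soiled=0.93, heavy=0.27, normal=0.16; AND[min(a, b)] → w = 0.16
R2: soiled=0.93, normal=0.16; AND[min(a, b)] → w = 0.16
R3: heavy=0.27, clean=0.14; AND[min(a, b)] → w = 0.14
R4: medium=0.25, ¬soiled=1−0.93=0.07; AND[min(a, b)] → w = 0.07
R5: clean=0.14 → w = 0.14
Rules with consequent 'mid': {R4, R5} → strengths 0.07, 0.14
Aggregate via t-conorm [max(a, b)]: 0.14

0.14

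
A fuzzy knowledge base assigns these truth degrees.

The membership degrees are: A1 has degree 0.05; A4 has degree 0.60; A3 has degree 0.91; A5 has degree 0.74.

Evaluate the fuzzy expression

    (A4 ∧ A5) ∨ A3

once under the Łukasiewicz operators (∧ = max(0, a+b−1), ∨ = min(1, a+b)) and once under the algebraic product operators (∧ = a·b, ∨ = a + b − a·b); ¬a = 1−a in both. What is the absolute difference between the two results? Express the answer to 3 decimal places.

0.050

Under Łukasiewicz:
  A4 ∧ A5 = max(0, a+b−1) on (0.60, 0.74) = 0.34
  (A4 ∧ A5) ∨ A3 = min(1, a+b) on (0.34, 0.91) = 1.00
  → value = 1.0000
Under algebraic product:
  A4 ∧ A5 = a·b on (0.6000, 0.7400) = 0.4440
  (A4 ∧ A5) ∨ A3 = a + b − a·b on (0.4440, 0.9100) = 0.9500
  → value = 0.9500
|1.0000 − 0.9500| = 0.050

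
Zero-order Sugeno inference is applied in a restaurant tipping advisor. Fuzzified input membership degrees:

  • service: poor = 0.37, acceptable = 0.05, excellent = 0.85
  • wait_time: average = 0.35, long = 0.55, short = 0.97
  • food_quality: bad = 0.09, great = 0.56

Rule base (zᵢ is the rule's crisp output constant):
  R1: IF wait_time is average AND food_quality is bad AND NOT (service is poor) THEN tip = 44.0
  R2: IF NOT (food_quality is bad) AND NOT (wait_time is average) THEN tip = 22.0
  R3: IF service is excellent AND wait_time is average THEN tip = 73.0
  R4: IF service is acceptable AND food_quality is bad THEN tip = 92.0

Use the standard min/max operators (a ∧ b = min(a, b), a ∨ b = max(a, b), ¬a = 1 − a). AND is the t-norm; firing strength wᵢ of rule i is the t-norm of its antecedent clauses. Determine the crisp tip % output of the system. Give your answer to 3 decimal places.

42.465

R1 (z=44.0): average=0.35, bad=0.09, ¬poor=1−0.37=0.63; AND[min(a, b)] → w = 0.09
R2 (z=22.0): ¬bad=1−0.09=0.91, ¬average=1−0.35=0.65; AND[min(a, b)] → w = 0.65
R3 (z=73.0): excellent=0.85, average=0.35; AND[min(a, b)] → w = 0.35
R4 (z=92.0): acceptable=0.05, bad=0.09; AND[min(a, b)] → w = 0.05
Weighted average = (0.09·44.0 + 0.65·22.0 + 0.35·73.0 + 0.05·92.0) / (0.09 + 0.65 + 0.35 + 0.05)
  = 48.4100 / 1.1400 = 42.465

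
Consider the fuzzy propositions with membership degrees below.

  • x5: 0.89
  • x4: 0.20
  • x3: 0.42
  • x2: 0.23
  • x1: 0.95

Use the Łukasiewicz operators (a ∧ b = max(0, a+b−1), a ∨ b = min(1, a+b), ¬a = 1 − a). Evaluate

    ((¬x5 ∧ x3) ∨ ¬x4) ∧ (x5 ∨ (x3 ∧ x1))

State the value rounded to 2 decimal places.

¬x5 = 1 − 0.89 = 0.11
¬x5 ∧ x3 = max(0, a+b−1) on (0.11, 0.42) = 0.00
¬x4 = 1 − 0.20 = 0.80
(¬x5 ∧ x3) ∨ ¬x4 = min(1, a+b) on (0.00, 0.80) = 0.80
x3 ∧ x1 = max(0, a+b−1) on (0.42, 0.95) = 0.37
x5 ∨ (x3 ∧ x1) = min(1, a+b) on (0.89, 0.37) = 1.00
((¬x5 ∧ x3) ∨ ¬x4) ∧ (x5 ∨ (x3 ∧ x1)) = max(0, a+b−1) on (0.80, 1.00) = 0.80

0.80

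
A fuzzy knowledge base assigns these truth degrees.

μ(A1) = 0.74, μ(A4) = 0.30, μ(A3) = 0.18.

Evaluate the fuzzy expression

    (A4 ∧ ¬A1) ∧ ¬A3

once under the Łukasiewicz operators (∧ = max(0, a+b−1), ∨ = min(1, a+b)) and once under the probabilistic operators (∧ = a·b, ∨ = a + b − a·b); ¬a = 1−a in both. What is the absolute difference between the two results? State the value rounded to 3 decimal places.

0.064

Under Łukasiewicz:
  ¬A1 = 1 − 0.74 = 0.26
  A4 ∧ ¬A1 = max(0, a+b−1) on (0.30, 0.26) = 0.00
  ¬A3 = 1 − 0.18 = 0.82
  (A4 ∧ ¬A1) ∧ ¬A3 = max(0, a+b−1) on (0.00, 0.82) = 0.00
  → value = 0.0000
Under probabilistic:
  ¬A1 = 1 − 0.7400 = 0.2600
  A4 ∧ ¬A1 = a·b on (0.3000, 0.2600) = 0.0780
  ¬A3 = 1 − 0.1800 = 0.8200
  (A4 ∧ ¬A1) ∧ ¬A3 = a·b on (0.0780, 0.8200) = 0.0640
  → value = 0.0640
|0.0000 − 0.0640| = 0.064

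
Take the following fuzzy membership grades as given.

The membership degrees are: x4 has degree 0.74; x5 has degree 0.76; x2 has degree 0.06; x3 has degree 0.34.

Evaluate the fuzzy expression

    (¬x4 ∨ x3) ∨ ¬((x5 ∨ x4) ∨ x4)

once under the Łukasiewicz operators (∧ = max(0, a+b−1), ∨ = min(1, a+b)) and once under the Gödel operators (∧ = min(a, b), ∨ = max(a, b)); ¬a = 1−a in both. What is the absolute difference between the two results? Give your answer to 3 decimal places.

Under Łukasiewicz:
  ¬x4 = 1 − 0.74 = 0.26
  ¬x4 ∨ x3 = min(1, a+b) on (0.26, 0.34) = 0.60
  x5 ∨ x4 = min(1, a+b) on (0.76, 0.74) = 1.00
  (x5 ∨ x4) ∨ x4 = min(1, a+b) on (1.00, 0.74) = 1.00
  ¬((x5 ∨ x4) ∨ x4) = 1 − 1.00 = 0.00
  (¬x4 ∨ x3) ∨ ¬((x5 ∨ x4) ∨ x4) = min(1, a+b) on (0.60, 0.00) = 0.60
  → value = 0.6000
Under Gödel:
  ¬x4 = 1 − 0.74 = 0.26
  ¬x4 ∨ x3 = max(a, b) on (0.26, 0.34) = 0.34
  x5 ∨ x4 = max(a, b) on (0.76, 0.74) = 0.76
  (x5 ∨ x4) ∨ x4 = max(a, b) on (0.76, 0.74) = 0.76
  ¬((x5 ∨ x4) ∨ x4) = 1 − 0.76 = 0.24
  (¬x4 ∨ x3) ∨ ¬((x5 ∨ x4) ∨ x4) = max(a, b) on (0.34, 0.24) = 0.34
  → value = 0.3400
|0.6000 − 0.3400| = 0.260

0.260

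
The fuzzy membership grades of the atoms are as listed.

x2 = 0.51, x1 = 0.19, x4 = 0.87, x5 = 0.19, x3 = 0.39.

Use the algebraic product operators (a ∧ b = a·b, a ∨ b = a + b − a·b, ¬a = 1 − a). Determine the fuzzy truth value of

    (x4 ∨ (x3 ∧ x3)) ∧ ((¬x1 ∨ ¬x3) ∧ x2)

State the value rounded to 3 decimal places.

0.420

x3 ∧ x3 = a·b on (0.3900, 0.3900) = 0.1521
x4 ∨ (x3 ∧ x3) = a + b − a·b on (0.8700, 0.1521) = 0.8898
¬x1 = 1 − 0.1900 = 0.8100
¬x3 = 1 − 0.3900 = 0.6100
¬x1 ∨ ¬x3 = a + b − a·b on (0.8100, 0.6100) = 0.9259
(¬x1 ∨ ¬x3) ∧ x2 = a·b on (0.9259, 0.5100) = 0.4722
(x4 ∨ (x3 ∧ x3)) ∧ ((¬x1 ∨ ¬x3) ∧ x2) = a·b on (0.8898, 0.4722) = 0.4202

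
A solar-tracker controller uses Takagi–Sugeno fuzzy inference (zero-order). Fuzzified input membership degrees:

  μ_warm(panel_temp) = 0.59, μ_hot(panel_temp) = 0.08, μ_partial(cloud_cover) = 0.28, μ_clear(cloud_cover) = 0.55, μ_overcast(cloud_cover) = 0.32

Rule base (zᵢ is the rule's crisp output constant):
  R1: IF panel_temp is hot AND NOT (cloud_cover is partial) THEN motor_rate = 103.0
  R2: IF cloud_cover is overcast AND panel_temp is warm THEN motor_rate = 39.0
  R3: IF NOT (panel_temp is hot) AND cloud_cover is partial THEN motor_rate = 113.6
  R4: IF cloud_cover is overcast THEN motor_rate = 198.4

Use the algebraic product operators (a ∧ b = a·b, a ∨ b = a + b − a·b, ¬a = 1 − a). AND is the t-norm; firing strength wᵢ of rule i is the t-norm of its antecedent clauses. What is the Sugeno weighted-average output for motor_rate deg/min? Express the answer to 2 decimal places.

128.70

R1 (z=103.0): hot=0.08, ¬partial=1−0.28=0.72; AND[a·b] → w = 0.0576
R2 (z=39.0): overcast=0.32, warm=0.59; AND[a·b] → w = 0.1888
R3 (z=113.6): ¬hot=1−0.08=0.92, partial=0.28; AND[a·b] → w = 0.2576
R4 (z=198.4): overcast=0.32 → w = 0.3200
Weighted average = (0.0576·103.0 + 0.1888·39.0 + 0.2576·113.6 + 0.3200·198.4) / (0.0576 + 0.1888 + 0.2576 + 0.3200)
  = 106.0474 / 0.8240 = 128.70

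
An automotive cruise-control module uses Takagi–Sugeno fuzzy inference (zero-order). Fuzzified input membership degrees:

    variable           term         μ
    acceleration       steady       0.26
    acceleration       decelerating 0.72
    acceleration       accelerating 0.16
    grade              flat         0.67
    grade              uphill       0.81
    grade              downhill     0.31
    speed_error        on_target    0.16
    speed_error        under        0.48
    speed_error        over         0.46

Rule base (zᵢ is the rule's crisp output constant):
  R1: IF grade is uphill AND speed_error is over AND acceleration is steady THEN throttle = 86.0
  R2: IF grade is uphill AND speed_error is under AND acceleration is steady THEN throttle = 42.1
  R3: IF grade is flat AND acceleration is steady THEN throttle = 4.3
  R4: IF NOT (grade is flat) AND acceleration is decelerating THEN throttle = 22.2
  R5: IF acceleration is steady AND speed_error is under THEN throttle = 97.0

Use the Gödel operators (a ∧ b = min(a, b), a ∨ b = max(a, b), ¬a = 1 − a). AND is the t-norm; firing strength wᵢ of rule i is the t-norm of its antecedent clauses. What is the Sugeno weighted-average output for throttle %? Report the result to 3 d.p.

48.883

R1 (z=86.0): uphill=0.81, over=0.46, steady=0.26; AND[min(a, b)] → w = 0.26
R2 (z=42.1): uphill=0.81, under=0.48, steady=0.26; AND[min(a, b)] → w = 0.26
R3 (z=4.3): flat=0.67, steady=0.26; AND[min(a, b)] → w = 0.26
R4 (z=22.2): ¬flat=1−0.67=0.33, decelerating=0.72; AND[min(a, b)] → w = 0.33
R5 (z=97.0): steady=0.26, under=0.48; AND[min(a, b)] → w = 0.26
Weighted average = (0.26·86.0 + 0.26·42.1 + 0.26·4.3 + 0.33·22.2 + 0.26·97.0) / (0.26 + 0.26 + 0.26 + 0.33 + 0.26)
  = 66.9700 / 1.3700 = 48.883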